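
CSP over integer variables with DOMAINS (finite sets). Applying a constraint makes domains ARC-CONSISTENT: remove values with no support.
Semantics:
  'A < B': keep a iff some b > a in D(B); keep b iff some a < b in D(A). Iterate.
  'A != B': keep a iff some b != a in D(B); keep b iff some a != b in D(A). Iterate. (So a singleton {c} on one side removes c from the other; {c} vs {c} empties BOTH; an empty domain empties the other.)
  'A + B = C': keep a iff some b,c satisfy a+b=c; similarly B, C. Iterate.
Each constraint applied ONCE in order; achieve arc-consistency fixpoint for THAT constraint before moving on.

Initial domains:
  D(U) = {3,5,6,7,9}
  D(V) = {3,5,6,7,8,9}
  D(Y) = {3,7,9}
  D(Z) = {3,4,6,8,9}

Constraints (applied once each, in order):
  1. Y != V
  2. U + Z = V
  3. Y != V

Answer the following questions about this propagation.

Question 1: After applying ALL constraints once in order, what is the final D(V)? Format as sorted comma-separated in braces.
Answer: {6,7,8,9}

Derivation:
Constraint 1 (Y != V) on D(Y)={3,7,9} D(V)={3,5,6,7,8,9}: no change
Constraint 2 (U + Z = V) on D(U)={3,5,6,7,9} D(Z)={3,4,6,8,9} D(V)={3,5,6,7,8,9}: U {3,5,6,7,9}->{3,5,6}; Z {3,4,6,8,9}->{3,4,6}; V {3,5,6,7,8,9}->{6,7,8,9}
Constraint 3 (Y != V) on D(Y)={3,7,9} D(V)={6,7,8,9}: no change
So after all 3 constraints: D(V) = {6,7,8,9}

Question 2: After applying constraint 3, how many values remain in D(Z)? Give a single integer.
Constraint 1 (Y != V) on D(Y)={3,7,9} D(V)={3,5,6,7,8,9}: no change
Constraint 2 (U + Z = V) on D(U)={3,5,6,7,9} D(Z)={3,4,6,8,9} D(V)={3,5,6,7,8,9}: U {3,5,6,7,9}->{3,5,6}; Z {3,4,6,8,9}->{3,4,6}; V {3,5,6,7,8,9}->{6,7,8,9}
Constraint 3 (Y != V) on D(Y)={3,7,9} D(V)={6,7,8,9}: no change
So after constraint 3: D(Z)={3,4,6}, size = 3

Answer: 3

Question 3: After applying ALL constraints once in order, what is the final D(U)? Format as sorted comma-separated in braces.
Constraint 1 (Y != V) on D(Y)={3,7,9} D(V)={3,5,6,7,8,9}: no change
Constraint 2 (U + Z = V) on D(U)={3,5,6,7,9} D(Z)={3,4,6,8,9} D(V)={3,5,6,7,8,9}: U {3,5,6,7,9}->{3,5,6}; Z {3,4,6,8,9}->{3,4,6}; V {3,5,6,7,8,9}->{6,7,8,9}
Constraint 3 (Y != V) on D(Y)={3,7,9} D(V)={6,7,8,9}: no change
So after all 3 constraints: D(U) = {3,5,6}

Answer: {3,5,6}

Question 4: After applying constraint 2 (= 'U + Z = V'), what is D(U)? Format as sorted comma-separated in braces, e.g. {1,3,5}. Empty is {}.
Constraint 1 (Y != V) on D(Y)={3,7,9} D(V)={3,5,6,7,8,9}: no change
Constraint 2 (U + Z = V) on D(U)={3,5,6,7,9} D(Z)={3,4,6,8,9} D(V)={3,5,6,7,8,9}: U {3,5,6,7,9}->{3,5,6}; Z {3,4,6,8,9}->{3,4,6}; V {3,5,6,7,8,9}->{6,7,8,9}
So after constraint 2: D(U) = {3,5,6}

Answer: {3,5,6}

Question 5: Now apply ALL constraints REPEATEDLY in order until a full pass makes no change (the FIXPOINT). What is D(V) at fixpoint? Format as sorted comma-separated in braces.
Answer: {6,7,8,9}

Derivation:
pass 0 (initial): D(V)={3,5,6,7,8,9}
pass 1: U {3,5,6,7,9}->{3,5,6}; V {3,5,6,7,8,9}->{6,7,8,9}; Z {3,4,6,8,9}->{3,4,6}
pass 2: no change
Fixpoint after 2 passes: D(V) = {6,7,8,9}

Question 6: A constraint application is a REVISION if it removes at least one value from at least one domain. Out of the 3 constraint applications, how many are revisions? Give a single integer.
Answer: 1

Derivation:
Constraint 1 (Y != V) on D(Y)={3,7,9} D(V)={3,5,6,7,8,9}: no change => not a revision
Constraint 2 (U + Z = V) on D(U)={3,5,6,7,9} D(Z)={3,4,6,8,9} D(V)={3,5,6,7,8,9}: U {3,5,6,7,9}->{3,5,6}; Z {3,4,6,8,9}->{3,4,6}; V {3,5,6,7,8,9}->{6,7,8,9} => REVISION
Constraint 3 (Y != V) on D(Y)={3,7,9} D(V)={6,7,8,9}: no change => not a revision
Total revisions = 1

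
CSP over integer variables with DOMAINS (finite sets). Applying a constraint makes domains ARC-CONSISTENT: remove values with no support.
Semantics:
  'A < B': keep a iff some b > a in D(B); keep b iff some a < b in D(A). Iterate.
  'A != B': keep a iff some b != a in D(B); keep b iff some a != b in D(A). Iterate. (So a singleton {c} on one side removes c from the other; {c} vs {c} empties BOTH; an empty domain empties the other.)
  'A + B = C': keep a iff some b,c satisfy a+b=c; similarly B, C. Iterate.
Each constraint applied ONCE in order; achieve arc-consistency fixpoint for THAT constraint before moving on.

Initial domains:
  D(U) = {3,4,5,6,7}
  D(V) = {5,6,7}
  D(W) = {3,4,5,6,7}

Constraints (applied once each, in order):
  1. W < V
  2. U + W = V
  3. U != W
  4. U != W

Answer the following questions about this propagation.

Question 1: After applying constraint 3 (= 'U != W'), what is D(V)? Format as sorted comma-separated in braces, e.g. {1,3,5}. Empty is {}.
Constraint 1 (W < V) on D(W)={3,4,5,6,7} D(V)={5,6,7}: W {3,4,5,6,7}->{3,4,5,6}
Constraint 2 (U + W = V) on D(U)={3,4,5,6,7} D(W)={3,4,5,6} D(V)={5,6,7}: U {3,4,5,6,7}->{3,4}; W {3,4,5,6}->{3,4}; V {5,6,7}->{6,7}
Constraint 3 (U != W) on D(U)={3,4} D(W)={3,4}: no change
So after constraint 3: D(V) = {6,7}

Answer: {6,7}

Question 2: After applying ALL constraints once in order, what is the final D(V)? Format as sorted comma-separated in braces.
Constraint 1 (W < V) on D(W)={3,4,5,6,7} D(V)={5,6,7}: W {3,4,5,6,7}->{3,4,5,6}
Constraint 2 (U + W = V) on D(U)={3,4,5,6,7} D(W)={3,4,5,6} D(V)={5,6,7}: U {3,4,5,6,7}->{3,4}; W {3,4,5,6}->{3,4}; V {5,6,7}->{6,7}
Constraint 3 (U != W) on D(U)={3,4} D(W)={3,4}: no change
Constraint 4 (U != W) on D(U)={3,4} D(W)={3,4}: no change
So after all 4 constraints: D(V) = {6,7}

Answer: {6,7}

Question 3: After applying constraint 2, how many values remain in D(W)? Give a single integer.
Answer: 2

Derivation:
Constraint 1 (W < V) on D(W)={3,4,5,6,7} D(V)={5,6,7}: W {3,4,5,6,7}->{3,4,5,6}
Constraint 2 (U + W = V) on D(U)={3,4,5,6,7} D(W)={3,4,5,6} D(V)={5,6,7}: U {3,4,5,6,7}->{3,4}; W {3,4,5,6}->{3,4}; V {5,6,7}->{6,7}
So after constraint 2: D(W)={3,4}, size = 2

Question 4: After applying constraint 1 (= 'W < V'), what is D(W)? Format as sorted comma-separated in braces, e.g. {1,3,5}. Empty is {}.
Constraint 1 (W < V) on D(W)={3,4,5,6,7} D(V)={5,6,7}: W {3,4,5,6,7}->{3,4,5,6}
So after constraint 1: D(W) = {3,4,5,6}

Answer: {3,4,5,6}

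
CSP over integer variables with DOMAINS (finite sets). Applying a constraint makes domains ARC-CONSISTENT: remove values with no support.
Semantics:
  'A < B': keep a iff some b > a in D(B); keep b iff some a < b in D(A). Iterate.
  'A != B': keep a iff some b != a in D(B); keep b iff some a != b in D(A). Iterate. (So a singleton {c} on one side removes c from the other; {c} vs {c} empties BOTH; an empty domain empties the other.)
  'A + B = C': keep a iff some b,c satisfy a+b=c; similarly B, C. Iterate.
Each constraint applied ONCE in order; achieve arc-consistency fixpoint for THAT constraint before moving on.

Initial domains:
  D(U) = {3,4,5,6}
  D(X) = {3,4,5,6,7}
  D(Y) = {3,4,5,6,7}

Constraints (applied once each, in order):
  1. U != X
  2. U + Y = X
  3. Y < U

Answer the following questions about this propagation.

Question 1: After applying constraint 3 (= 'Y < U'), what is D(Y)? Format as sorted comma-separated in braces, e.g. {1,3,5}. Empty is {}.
Constraint 1 (U != X) on D(U)={3,4,5,6} D(X)={3,4,5,6,7}: no change
Constraint 2 (U + Y = X) on D(U)={3,4,5,6} D(Y)={3,4,5,6,7} D(X)={3,4,5,6,7}: U {3,4,5,6}->{3,4}; Y {3,4,5,6,7}->{3,4}; X {3,4,5,6,7}->{6,7}
Constraint 3 (Y < U) on D(Y)={3,4} D(U)={3,4}: Y {3,4}->{3}; U {3,4}->{4}
So after constraint 3: D(Y) = {3}

Answer: {3}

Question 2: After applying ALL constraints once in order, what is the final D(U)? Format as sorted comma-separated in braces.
Answer: {4}

Derivation:
Constraint 1 (U != X) on D(U)={3,4,5,6} D(X)={3,4,5,6,7}: no change
Constraint 2 (U + Y = X) on D(U)={3,4,5,6} D(Y)={3,4,5,6,7} D(X)={3,4,5,6,7}: U {3,4,5,6}->{3,4}; Y {3,4,5,6,7}->{3,4}; X {3,4,5,6,7}->{6,7}
Constraint 3 (Y < U) on D(Y)={3,4} D(U)={3,4}: Y {3,4}->{3}; U {3,4}->{4}
So after all 3 constraints: D(U) = {4}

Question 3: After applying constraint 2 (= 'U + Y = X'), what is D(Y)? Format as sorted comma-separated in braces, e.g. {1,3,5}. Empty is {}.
Constraint 1 (U != X) on D(U)={3,4,5,6} D(X)={3,4,5,6,7}: no change
Constraint 2 (U + Y = X) on D(U)={3,4,5,6} D(Y)={3,4,5,6,7} D(X)={3,4,5,6,7}: U {3,4,5,6}->{3,4}; Y {3,4,5,6,7}->{3,4}; X {3,4,5,6,7}->{6,7}
So after constraint 2: D(Y) = {3,4}

Answer: {3,4}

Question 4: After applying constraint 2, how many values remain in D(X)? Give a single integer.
Constraint 1 (U != X) on D(U)={3,4,5,6} D(X)={3,4,5,6,7}: no change
Constraint 2 (U + Y = X) on D(U)={3,4,5,6} D(Y)={3,4,5,6,7} D(X)={3,4,5,6,7}: U {3,4,5,6}->{3,4}; Y {3,4,5,6,7}->{3,4}; X {3,4,5,6,7}->{6,7}
So after constraint 2: D(X)={6,7}, size = 2

Answer: 2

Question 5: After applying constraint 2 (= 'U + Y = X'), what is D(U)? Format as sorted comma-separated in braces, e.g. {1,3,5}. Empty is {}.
Constraint 1 (U != X) on D(U)={3,4,5,6} D(X)={3,4,5,6,7}: no change
Constraint 2 (U + Y = X) on D(U)={3,4,5,6} D(Y)={3,4,5,6,7} D(X)={3,4,5,6,7}: U {3,4,5,6}->{3,4}; Y {3,4,5,6,7}->{3,4}; X {3,4,5,6,7}->{6,7}
So after constraint 2: D(U) = {3,4}

Answer: {3,4}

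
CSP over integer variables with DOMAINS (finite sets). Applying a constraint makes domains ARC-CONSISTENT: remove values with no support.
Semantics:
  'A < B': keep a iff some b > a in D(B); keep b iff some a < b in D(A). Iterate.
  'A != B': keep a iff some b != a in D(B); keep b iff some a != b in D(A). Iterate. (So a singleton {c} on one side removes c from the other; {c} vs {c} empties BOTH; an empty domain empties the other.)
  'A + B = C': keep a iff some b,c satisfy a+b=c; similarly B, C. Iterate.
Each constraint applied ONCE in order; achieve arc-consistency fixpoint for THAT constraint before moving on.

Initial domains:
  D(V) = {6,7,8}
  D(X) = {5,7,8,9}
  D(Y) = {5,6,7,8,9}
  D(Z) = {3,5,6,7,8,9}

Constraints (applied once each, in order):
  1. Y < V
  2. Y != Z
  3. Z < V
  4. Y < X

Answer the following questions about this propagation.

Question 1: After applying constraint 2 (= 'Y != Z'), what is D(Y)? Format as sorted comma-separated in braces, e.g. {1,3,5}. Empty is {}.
Constraint 1 (Y < V) on D(Y)={5,6,7,8,9} D(V)={6,7,8}: Y {5,6,7,8,9}->{5,6,7}
Constraint 2 (Y != Z) on D(Y)={5,6,7} D(Z)={3,5,6,7,8,9}: no change
So after constraint 2: D(Y) = {5,6,7}

Answer: {5,6,7}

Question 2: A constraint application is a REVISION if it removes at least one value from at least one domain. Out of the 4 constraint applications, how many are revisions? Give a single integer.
Answer: 3

Derivation:
Constraint 1 (Y < V) on D(Y)={5,6,7,8,9} D(V)={6,7,8}: Y {5,6,7,8,9}->{5,6,7} => REVISION
Constraint 2 (Y != Z) on D(Y)={5,6,7} D(Z)={3,5,6,7,8,9}: no change => not a revision
Constraint 3 (Z < V) on D(Z)={3,5,6,7,8,9} D(V)={6,7,8}: Z {3,5,6,7,8,9}->{3,5,6,7} => REVISION
Constraint 4 (Y < X) on D(Y)={5,6,7} D(X)={5,7,8,9}: X {5,7,8,9}->{7,8,9} => REVISION
Total revisions = 3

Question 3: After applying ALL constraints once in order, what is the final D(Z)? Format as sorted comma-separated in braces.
Constraint 1 (Y < V) on D(Y)={5,6,7,8,9} D(V)={6,7,8}: Y {5,6,7,8,9}->{5,6,7}
Constraint 2 (Y != Z) on D(Y)={5,6,7} D(Z)={3,5,6,7,8,9}: no change
Constraint 3 (Z < V) on D(Z)={3,5,6,7,8,9} D(V)={6,7,8}: Z {3,5,6,7,8,9}->{3,5,6,7}
Constraint 4 (Y < X) on D(Y)={5,6,7} D(X)={5,7,8,9}: X {5,7,8,9}->{7,8,9}
So after all 4 constraints: D(Z) = {3,5,6,7}

Answer: {3,5,6,7}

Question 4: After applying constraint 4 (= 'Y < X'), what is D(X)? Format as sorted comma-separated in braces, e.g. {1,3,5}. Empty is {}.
Constraint 1 (Y < V) on D(Y)={5,6,7,8,9} D(V)={6,7,8}: Y {5,6,7,8,9}->{5,6,7}
Constraint 2 (Y != Z) on D(Y)={5,6,7} D(Z)={3,5,6,7,8,9}: no change
Constraint 3 (Z < V) on D(Z)={3,5,6,7,8,9} D(V)={6,7,8}: Z {3,5,6,7,8,9}->{3,5,6,7}
Constraint 4 (Y < X) on D(Y)={5,6,7} D(X)={5,7,8,9}: X {5,7,8,9}->{7,8,9}
So after constraint 4: D(X) = {7,8,9}

Answer: {7,8,9}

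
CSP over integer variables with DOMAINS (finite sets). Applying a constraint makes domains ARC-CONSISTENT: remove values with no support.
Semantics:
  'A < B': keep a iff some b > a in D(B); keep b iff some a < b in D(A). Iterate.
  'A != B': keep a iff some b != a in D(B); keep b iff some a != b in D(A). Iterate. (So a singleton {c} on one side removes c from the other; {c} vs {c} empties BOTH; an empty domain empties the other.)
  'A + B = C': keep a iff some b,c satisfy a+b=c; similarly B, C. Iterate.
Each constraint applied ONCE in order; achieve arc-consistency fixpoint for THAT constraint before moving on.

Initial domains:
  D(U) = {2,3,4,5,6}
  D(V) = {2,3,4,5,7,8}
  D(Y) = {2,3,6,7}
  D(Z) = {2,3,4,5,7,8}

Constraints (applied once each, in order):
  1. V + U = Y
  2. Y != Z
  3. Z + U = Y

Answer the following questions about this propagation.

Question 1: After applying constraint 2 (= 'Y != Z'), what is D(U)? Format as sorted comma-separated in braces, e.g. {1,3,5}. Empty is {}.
Answer: {2,3,4,5}

Derivation:
Constraint 1 (V + U = Y) on D(V)={2,3,4,5,7,8} D(U)={2,3,4,5,6} D(Y)={2,3,6,7}: V {2,3,4,5,7,8}->{2,3,4,5}; U {2,3,4,5,6}->{2,3,4,5}; Y {2,3,6,7}->{6,7}
Constraint 2 (Y != Z) on D(Y)={6,7} D(Z)={2,3,4,5,7,8}: no change
So after constraint 2: D(U) = {2,3,4,5}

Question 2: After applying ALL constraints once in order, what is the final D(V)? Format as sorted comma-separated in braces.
Answer: {2,3,4,5}

Derivation:
Constraint 1 (V + U = Y) on D(V)={2,3,4,5,7,8} D(U)={2,3,4,5,6} D(Y)={2,3,6,7}: V {2,3,4,5,7,8}->{2,3,4,5}; U {2,3,4,5,6}->{2,3,4,5}; Y {2,3,6,7}->{6,7}
Constraint 2 (Y != Z) on D(Y)={6,7} D(Z)={2,3,4,5,7,8}: no change
Constraint 3 (Z + U = Y) on D(Z)={2,3,4,5,7,8} D(U)={2,3,4,5} D(Y)={6,7}: Z {2,3,4,5,7,8}->{2,3,4,5}
So after all 3 constraints: D(V) = {2,3,4,5}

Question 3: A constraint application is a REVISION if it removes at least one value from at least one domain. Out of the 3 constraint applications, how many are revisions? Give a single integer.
Constraint 1 (V + U = Y) on D(V)={2,3,4,5,7,8} D(U)={2,3,4,5,6} D(Y)={2,3,6,7}: V {2,3,4,5,7,8}->{2,3,4,5}; U {2,3,4,5,6}->{2,3,4,5}; Y {2,3,6,7}->{6,7} => REVISION
Constraint 2 (Y != Z) on D(Y)={6,7} D(Z)={2,3,4,5,7,8}: no change => not a revision
Constraint 3 (Z + U = Y) on D(Z)={2,3,4,5,7,8} D(U)={2,3,4,5} D(Y)={6,7}: Z {2,3,4,5,7,8}->{2,3,4,5} => REVISION
Total revisions = 2

Answer: 2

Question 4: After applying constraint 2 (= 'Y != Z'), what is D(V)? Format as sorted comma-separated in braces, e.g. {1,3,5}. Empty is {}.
Constraint 1 (V + U = Y) on D(V)={2,3,4,5,7,8} D(U)={2,3,4,5,6} D(Y)={2,3,6,7}: V {2,3,4,5,7,8}->{2,3,4,5}; U {2,3,4,5,6}->{2,3,4,5}; Y {2,3,6,7}->{6,7}
Constraint 2 (Y != Z) on D(Y)={6,7} D(Z)={2,3,4,5,7,8}: no change
So after constraint 2: D(V) = {2,3,4,5}

Answer: {2,3,4,5}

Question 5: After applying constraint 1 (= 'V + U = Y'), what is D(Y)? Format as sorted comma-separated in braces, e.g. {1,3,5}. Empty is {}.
Constraint 1 (V + U = Y) on D(V)={2,3,4,5,7,8} D(U)={2,3,4,5,6} D(Y)={2,3,6,7}: V {2,3,4,5,7,8}->{2,3,4,5}; U {2,3,4,5,6}->{2,3,4,5}; Y {2,3,6,7}->{6,7}
So after constraint 1: D(Y) = {6,7}

Answer: {6,7}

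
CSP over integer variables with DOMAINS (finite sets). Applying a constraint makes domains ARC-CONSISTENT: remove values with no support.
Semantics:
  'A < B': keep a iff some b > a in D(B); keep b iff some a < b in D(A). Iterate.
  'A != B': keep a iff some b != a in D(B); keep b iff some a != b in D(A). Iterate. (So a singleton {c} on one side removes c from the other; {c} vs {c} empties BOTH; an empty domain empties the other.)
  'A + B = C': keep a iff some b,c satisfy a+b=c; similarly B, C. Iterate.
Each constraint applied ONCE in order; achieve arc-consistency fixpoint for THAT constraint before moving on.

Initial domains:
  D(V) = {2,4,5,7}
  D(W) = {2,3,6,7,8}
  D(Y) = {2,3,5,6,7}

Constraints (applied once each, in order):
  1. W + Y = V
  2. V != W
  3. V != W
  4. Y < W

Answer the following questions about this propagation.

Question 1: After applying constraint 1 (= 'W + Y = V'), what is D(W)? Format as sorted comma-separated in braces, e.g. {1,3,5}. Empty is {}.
Answer: {2,3}

Derivation:
Constraint 1 (W + Y = V) on D(W)={2,3,6,7,8} D(Y)={2,3,5,6,7} D(V)={2,4,5,7}: W {2,3,6,7,8}->{2,3}; Y {2,3,5,6,7}->{2,3,5}; V {2,4,5,7}->{4,5,7}
So after constraint 1: D(W) = {2,3}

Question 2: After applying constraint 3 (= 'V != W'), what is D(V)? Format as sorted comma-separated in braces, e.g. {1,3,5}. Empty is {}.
Constraint 1 (W + Y = V) on D(W)={2,3,6,7,8} D(Y)={2,3,5,6,7} D(V)={2,4,5,7}: W {2,3,6,7,8}->{2,3}; Y {2,3,5,6,7}->{2,3,5}; V {2,4,5,7}->{4,5,7}
Constraint 2 (V != W) on D(V)={4,5,7} D(W)={2,3}: no change
Constraint 3 (V != W) on D(V)={4,5,7} D(W)={2,3}: no change
So after constraint 3: D(V) = {4,5,7}

Answer: {4,5,7}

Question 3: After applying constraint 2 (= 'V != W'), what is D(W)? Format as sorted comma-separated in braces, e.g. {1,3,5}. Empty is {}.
Constraint 1 (W + Y = V) on D(W)={2,3,6,7,8} D(Y)={2,3,5,6,7} D(V)={2,4,5,7}: W {2,3,6,7,8}->{2,3}; Y {2,3,5,6,7}->{2,3,5}; V {2,4,5,7}->{4,5,7}
Constraint 2 (V != W) on D(V)={4,5,7} D(W)={2,3}: no change
So after constraint 2: D(W) = {2,3}

Answer: {2,3}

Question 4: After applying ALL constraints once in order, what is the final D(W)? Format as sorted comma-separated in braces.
Constraint 1 (W + Y = V) on D(W)={2,3,6,7,8} D(Y)={2,3,5,6,7} D(V)={2,4,5,7}: W {2,3,6,7,8}->{2,3}; Y {2,3,5,6,7}->{2,3,5}; V {2,4,5,7}->{4,5,7}
Constraint 2 (V != W) on D(V)={4,5,7} D(W)={2,3}: no change
Constraint 3 (V != W) on D(V)={4,5,7} D(W)={2,3}: no change
Constraint 4 (Y < W) on D(Y)={2,3,5} D(W)={2,3}: Y {2,3,5}->{2}; W {2,3}->{3}
So after all 4 constraints: D(W) = {3}

Answer: {3}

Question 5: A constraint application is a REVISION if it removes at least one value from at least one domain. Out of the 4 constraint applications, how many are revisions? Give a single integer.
Answer: 2

Derivation:
Constraint 1 (W + Y = V) on D(W)={2,3,6,7,8} D(Y)={2,3,5,6,7} D(V)={2,4,5,7}: W {2,3,6,7,8}->{2,3}; Y {2,3,5,6,7}->{2,3,5}; V {2,4,5,7}->{4,5,7} => REVISION
Constraint 2 (V != W) on D(V)={4,5,7} D(W)={2,3}: no change => not a revision
Constraint 3 (V != W) on D(V)={4,5,7} D(W)={2,3}: no change => not a revision
Constraint 4 (Y < W) on D(Y)={2,3,5} D(W)={2,3}: Y {2,3,5}->{2}; W {2,3}->{3} => REVISION
Total revisions = 2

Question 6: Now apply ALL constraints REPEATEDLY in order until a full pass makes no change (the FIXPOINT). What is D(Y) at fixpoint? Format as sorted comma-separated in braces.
pass 0 (initial): D(Y)={2,3,5,6,7}
pass 1: V {2,4,5,7}->{4,5,7}; W {2,3,6,7,8}->{3}; Y {2,3,5,6,7}->{2}
pass 2: V {4,5,7}->{5}
pass 3: no change
Fixpoint after 3 passes: D(Y) = {2}

Answer: {2}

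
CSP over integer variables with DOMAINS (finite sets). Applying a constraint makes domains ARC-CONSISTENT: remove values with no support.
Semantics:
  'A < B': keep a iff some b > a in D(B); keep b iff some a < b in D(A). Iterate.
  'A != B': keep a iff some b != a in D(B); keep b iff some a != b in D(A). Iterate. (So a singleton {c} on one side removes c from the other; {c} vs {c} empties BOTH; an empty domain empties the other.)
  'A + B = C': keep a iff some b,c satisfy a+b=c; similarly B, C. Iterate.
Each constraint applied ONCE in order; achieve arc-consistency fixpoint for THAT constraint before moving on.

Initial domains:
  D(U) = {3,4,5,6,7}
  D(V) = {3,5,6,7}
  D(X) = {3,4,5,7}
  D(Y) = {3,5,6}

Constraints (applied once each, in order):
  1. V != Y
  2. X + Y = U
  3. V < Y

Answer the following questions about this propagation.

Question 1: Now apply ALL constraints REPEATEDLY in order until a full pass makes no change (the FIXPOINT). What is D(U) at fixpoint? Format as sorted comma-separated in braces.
Answer: {}

Derivation:
pass 0 (initial): D(U)={3,4,5,6,7}
pass 1: U {3,4,5,6,7}->{6,7}; V {3,5,6,7}->{}; X {3,4,5,7}->{3,4}; Y {3,5,6}->{}
pass 2: U {6,7}->{}; X {3,4}->{}
pass 3: no change
Fixpoint after 3 passes: D(U) = {}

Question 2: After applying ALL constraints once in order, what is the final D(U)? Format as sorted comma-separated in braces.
Answer: {6,7}

Derivation:
Constraint 1 (V != Y) on D(V)={3,5,6,7} D(Y)={3,5,6}: no change
Constraint 2 (X + Y = U) on D(X)={3,4,5,7} D(Y)={3,5,6} D(U)={3,4,5,6,7}: X {3,4,5,7}->{3,4}; Y {3,5,6}->{3}; U {3,4,5,6,7}->{6,7}
Constraint 3 (V < Y) on D(V)={3,5,6,7} D(Y)={3}: V {3,5,6,7}->{}; Y {3}->{}
So after all 3 constraints: D(U) = {6,7}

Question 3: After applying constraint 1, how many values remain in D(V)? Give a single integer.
Answer: 4

Derivation:
Constraint 1 (V != Y) on D(V)={3,5,6,7} D(Y)={3,5,6}: no change
So after constraint 1: D(V)={3,5,6,7}, size = 4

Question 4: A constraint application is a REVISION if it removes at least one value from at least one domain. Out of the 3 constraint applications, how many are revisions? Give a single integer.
Answer: 2

Derivation:
Constraint 1 (V != Y) on D(V)={3,5,6,7} D(Y)={3,5,6}: no change => not a revision
Constraint 2 (X + Y = U) on D(X)={3,4,5,7} D(Y)={3,5,6} D(U)={3,4,5,6,7}: X {3,4,5,7}->{3,4}; Y {3,5,6}->{3}; U {3,4,5,6,7}->{6,7} => REVISION
Constraint 3 (V < Y) on D(V)={3,5,6,7} D(Y)={3}: V {3,5,6,7}->{}; Y {3}->{} => REVISION
Total revisions = 2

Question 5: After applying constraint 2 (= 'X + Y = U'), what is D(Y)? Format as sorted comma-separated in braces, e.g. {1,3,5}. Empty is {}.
Answer: {3}

Derivation:
Constraint 1 (V != Y) on D(V)={3,5,6,7} D(Y)={3,5,6}: no change
Constraint 2 (X + Y = U) on D(X)={3,4,5,7} D(Y)={3,5,6} D(U)={3,4,5,6,7}: X {3,4,5,7}->{3,4}; Y {3,5,6}->{3}; U {3,4,5,6,7}->{6,7}
So after constraint 2: D(Y) = {3}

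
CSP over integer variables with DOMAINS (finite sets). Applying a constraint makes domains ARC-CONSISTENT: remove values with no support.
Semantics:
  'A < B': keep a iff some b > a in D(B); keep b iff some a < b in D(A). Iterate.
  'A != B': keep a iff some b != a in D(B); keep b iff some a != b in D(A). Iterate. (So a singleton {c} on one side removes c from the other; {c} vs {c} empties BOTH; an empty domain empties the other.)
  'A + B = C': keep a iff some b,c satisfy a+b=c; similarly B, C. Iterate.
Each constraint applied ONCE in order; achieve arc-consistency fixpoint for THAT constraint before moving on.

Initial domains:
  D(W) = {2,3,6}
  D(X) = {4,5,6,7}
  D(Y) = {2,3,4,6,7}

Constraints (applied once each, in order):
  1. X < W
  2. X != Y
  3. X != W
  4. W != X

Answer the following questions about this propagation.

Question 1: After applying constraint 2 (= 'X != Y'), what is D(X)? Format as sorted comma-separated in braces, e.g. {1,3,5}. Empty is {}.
Answer: {4,5}

Derivation:
Constraint 1 (X < W) on D(X)={4,5,6,7} D(W)={2,3,6}: X {4,5,6,7}->{4,5}; W {2,3,6}->{6}
Constraint 2 (X != Y) on D(X)={4,5} D(Y)={2,3,4,6,7}: no change
So after constraint 2: D(X) = {4,5}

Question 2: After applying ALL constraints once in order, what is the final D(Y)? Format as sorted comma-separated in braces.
Constraint 1 (X < W) on D(X)={4,5,6,7} D(W)={2,3,6}: X {4,5,6,7}->{4,5}; W {2,3,6}->{6}
Constraint 2 (X != Y) on D(X)={4,5} D(Y)={2,3,4,6,7}: no change
Constraint 3 (X != W) on D(X)={4,5} D(W)={6}: no change
Constraint 4 (W != X) on D(W)={6} D(X)={4,5}: no change
So after all 4 constraints: D(Y) = {2,3,4,6,7}

Answer: {2,3,4,6,7}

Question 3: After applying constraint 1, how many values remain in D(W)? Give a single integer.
Answer: 1

Derivation:
Constraint 1 (X < W) on D(X)={4,5,6,7} D(W)={2,3,6}: X {4,5,6,7}->{4,5}; W {2,3,6}->{6}
So after constraint 1: D(W)={6}, size = 1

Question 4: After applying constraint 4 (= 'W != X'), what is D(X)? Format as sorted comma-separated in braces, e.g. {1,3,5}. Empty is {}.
Answer: {4,5}

Derivation:
Constraint 1 (X < W) on D(X)={4,5,6,7} D(W)={2,3,6}: X {4,5,6,7}->{4,5}; W {2,3,6}->{6}
Constraint 2 (X != Y) on D(X)={4,5} D(Y)={2,3,4,6,7}: no change
Constraint 3 (X != W) on D(X)={4,5} D(W)={6}: no change
Constraint 4 (W != X) on D(W)={6} D(X)={4,5}: no change
So after constraint 4: D(X) = {4,5}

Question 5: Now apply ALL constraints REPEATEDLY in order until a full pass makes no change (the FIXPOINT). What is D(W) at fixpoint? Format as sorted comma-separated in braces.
Answer: {6}

Derivation:
pass 0 (initial): D(W)={2,3,6}
pass 1: W {2,3,6}->{6}; X {4,5,6,7}->{4,5}
pass 2: no change
Fixpoint after 2 passes: D(W) = {6}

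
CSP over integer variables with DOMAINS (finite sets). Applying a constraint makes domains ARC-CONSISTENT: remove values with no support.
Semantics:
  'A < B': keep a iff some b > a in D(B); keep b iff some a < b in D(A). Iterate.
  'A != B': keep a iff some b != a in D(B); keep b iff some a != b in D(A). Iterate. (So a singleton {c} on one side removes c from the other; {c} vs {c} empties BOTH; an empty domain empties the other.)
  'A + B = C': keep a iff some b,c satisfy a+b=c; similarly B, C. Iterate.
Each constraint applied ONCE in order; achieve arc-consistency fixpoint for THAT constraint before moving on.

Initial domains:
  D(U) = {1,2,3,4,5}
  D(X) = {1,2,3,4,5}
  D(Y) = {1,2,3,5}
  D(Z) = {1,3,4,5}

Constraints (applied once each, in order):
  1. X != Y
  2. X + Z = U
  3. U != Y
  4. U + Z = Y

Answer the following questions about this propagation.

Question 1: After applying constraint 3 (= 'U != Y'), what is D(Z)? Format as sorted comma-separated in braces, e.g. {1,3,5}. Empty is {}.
Constraint 1 (X != Y) on D(X)={1,2,3,4,5} D(Y)={1,2,3,5}: no change
Constraint 2 (X + Z = U) on D(X)={1,2,3,4,5} D(Z)={1,3,4,5} D(U)={1,2,3,4,5}: X {1,2,3,4,5}->{1,2,3,4}; Z {1,3,4,5}->{1,3,4}; U {1,2,3,4,5}->{2,3,4,5}
Constraint 3 (U != Y) on D(U)={2,3,4,5} D(Y)={1,2,3,5}: no change
So after constraint 3: D(Z) = {1,3,4}

Answer: {1,3,4}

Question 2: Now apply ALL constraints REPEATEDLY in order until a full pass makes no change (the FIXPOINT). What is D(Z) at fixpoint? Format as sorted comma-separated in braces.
pass 0 (initial): D(Z)={1,3,4,5}
pass 1: U {1,2,3,4,5}->{2,4}; X {1,2,3,4,5}->{1,2,3,4}; Y {1,2,3,5}->{3,5}; Z {1,3,4,5}->{1,3}
pass 2: X {1,2,3,4}->{1,3}
pass 3: no change
Fixpoint after 3 passes: D(Z) = {1,3}

Answer: {1,3}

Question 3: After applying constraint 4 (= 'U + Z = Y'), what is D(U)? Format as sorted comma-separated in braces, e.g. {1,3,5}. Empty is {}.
Constraint 1 (X != Y) on D(X)={1,2,3,4,5} D(Y)={1,2,3,5}: no change
Constraint 2 (X + Z = U) on D(X)={1,2,3,4,5} D(Z)={1,3,4,5} D(U)={1,2,3,4,5}: X {1,2,3,4,5}->{1,2,3,4}; Z {1,3,4,5}->{1,3,4}; U {1,2,3,4,5}->{2,3,4,5}
Constraint 3 (U != Y) on D(U)={2,3,4,5} D(Y)={1,2,3,5}: no change
Constraint 4 (U + Z = Y) on D(U)={2,3,4,5} D(Z)={1,3,4} D(Y)={1,2,3,5}: U {2,3,4,5}->{2,4}; Z {1,3,4}->{1,3}; Y {1,2,3,5}->{3,5}
So after constraint 4: D(U) = {2,4}

Answer: {2,4}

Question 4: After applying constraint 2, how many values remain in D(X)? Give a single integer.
Answer: 4

Derivation:
Constraint 1 (X != Y) on D(X)={1,2,3,4,5} D(Y)={1,2,3,5}: no change
Constraint 2 (X + Z = U) on D(X)={1,2,3,4,5} D(Z)={1,3,4,5} D(U)={1,2,3,4,5}: X {1,2,3,4,5}->{1,2,3,4}; Z {1,3,4,5}->{1,3,4}; U {1,2,3,4,5}->{2,3,4,5}
So after constraint 2: D(X)={1,2,3,4}, size = 4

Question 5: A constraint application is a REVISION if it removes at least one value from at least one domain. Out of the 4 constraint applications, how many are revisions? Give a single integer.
Answer: 2

Derivation:
Constraint 1 (X != Y) on D(X)={1,2,3,4,5} D(Y)={1,2,3,5}: no change => not a revision
Constraint 2 (X + Z = U) on D(X)={1,2,3,4,5} D(Z)={1,3,4,5} D(U)={1,2,3,4,5}: X {1,2,3,4,5}->{1,2,3,4}; Z {1,3,4,5}->{1,3,4}; U {1,2,3,4,5}->{2,3,4,5} => REVISION
Constraint 3 (U != Y) on D(U)={2,3,4,5} D(Y)={1,2,3,5}: no change => not a revision
Constraint 4 (U + Z = Y) on D(U)={2,3,4,5} D(Z)={1,3,4} D(Y)={1,2,3,5}: U {2,3,4,5}->{2,4}; Z {1,3,4}->{1,3}; Y {1,2,3,5}->{3,5} => REVISION
Total revisions = 2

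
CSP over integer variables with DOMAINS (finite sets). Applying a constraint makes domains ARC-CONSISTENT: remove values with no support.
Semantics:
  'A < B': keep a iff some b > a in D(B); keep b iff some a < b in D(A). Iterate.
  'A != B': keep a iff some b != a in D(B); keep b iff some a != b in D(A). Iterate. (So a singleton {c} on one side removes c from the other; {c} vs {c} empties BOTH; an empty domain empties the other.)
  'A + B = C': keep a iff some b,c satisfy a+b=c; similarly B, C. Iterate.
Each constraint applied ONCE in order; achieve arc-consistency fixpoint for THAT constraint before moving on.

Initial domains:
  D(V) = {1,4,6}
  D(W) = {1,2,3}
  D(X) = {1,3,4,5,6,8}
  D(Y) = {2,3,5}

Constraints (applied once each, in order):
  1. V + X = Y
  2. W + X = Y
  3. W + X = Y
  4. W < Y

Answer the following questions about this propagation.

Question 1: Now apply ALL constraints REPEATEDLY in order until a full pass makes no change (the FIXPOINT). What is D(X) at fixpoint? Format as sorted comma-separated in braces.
pass 0 (initial): D(X)={1,3,4,5,6,8}
pass 1: V {1,4,6}->{1,4}; W {1,2,3}->{1}; X {1,3,4,5,6,8}->{1,4}; Y {2,3,5}->{2,5}
pass 2: no change
Fixpoint after 2 passes: D(X) = {1,4}

Answer: {1,4}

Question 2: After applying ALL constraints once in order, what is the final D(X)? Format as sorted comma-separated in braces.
Answer: {1,4}

Derivation:
Constraint 1 (V + X = Y) on D(V)={1,4,6} D(X)={1,3,4,5,6,8} D(Y)={2,3,5}: V {1,4,6}->{1,4}; X {1,3,4,5,6,8}->{1,4}; Y {2,3,5}->{2,5}
Constraint 2 (W + X = Y) on D(W)={1,2,3} D(X)={1,4} D(Y)={2,5}: W {1,2,3}->{1}
Constraint 3 (W + X = Y) on D(W)={1} D(X)={1,4} D(Y)={2,5}: no change
Constraint 4 (W < Y) on D(W)={1} D(Y)={2,5}: no change
So after all 4 constraints: D(X) = {1,4}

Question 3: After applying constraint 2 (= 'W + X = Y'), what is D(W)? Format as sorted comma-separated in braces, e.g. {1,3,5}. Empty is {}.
Answer: {1}

Derivation:
Constraint 1 (V + X = Y) on D(V)={1,4,6} D(X)={1,3,4,5,6,8} D(Y)={2,3,5}: V {1,4,6}->{1,4}; X {1,3,4,5,6,8}->{1,4}; Y {2,3,5}->{2,5}
Constraint 2 (W + X = Y) on D(W)={1,2,3} D(X)={1,4} D(Y)={2,5}: W {1,2,3}->{1}
So after constraint 2: D(W) = {1}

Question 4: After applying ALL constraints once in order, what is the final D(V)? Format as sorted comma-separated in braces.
Answer: {1,4}

Derivation:
Constraint 1 (V + X = Y) on D(V)={1,4,6} D(X)={1,3,4,5,6,8} D(Y)={2,3,5}: V {1,4,6}->{1,4}; X {1,3,4,5,6,8}->{1,4}; Y {2,3,5}->{2,5}
Constraint 2 (W + X = Y) on D(W)={1,2,3} D(X)={1,4} D(Y)={2,5}: W {1,2,3}->{1}
Constraint 3 (W + X = Y) on D(W)={1} D(X)={1,4} D(Y)={2,5}: no change
Constraint 4 (W < Y) on D(W)={1} D(Y)={2,5}: no change
So after all 4 constraints: D(V) = {1,4}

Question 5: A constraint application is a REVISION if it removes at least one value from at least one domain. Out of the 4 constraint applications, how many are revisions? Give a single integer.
Constraint 1 (V + X = Y) on D(V)={1,4,6} D(X)={1,3,4,5,6,8} D(Y)={2,3,5}: V {1,4,6}->{1,4}; X {1,3,4,5,6,8}->{1,4}; Y {2,3,5}->{2,5} => REVISION
Constraint 2 (W + X = Y) on D(W)={1,2,3} D(X)={1,4} D(Y)={2,5}: W {1,2,3}->{1} => REVISION
Constraint 3 (W + X = Y) on D(W)={1} D(X)={1,4} D(Y)={2,5}: no change => not a revision
Constraint 4 (W < Y) on D(W)={1} D(Y)={2,5}: no change => not a revision
Total revisions = 2

Answer: 2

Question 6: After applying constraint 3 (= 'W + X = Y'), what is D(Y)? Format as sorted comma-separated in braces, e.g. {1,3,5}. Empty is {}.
Answer: {2,5}

Derivation:
Constraint 1 (V + X = Y) on D(V)={1,4,6} D(X)={1,3,4,5,6,8} D(Y)={2,3,5}: V {1,4,6}->{1,4}; X {1,3,4,5,6,8}->{1,4}; Y {2,3,5}->{2,5}
Constraint 2 (W + X = Y) on D(W)={1,2,3} D(X)={1,4} D(Y)={2,5}: W {1,2,3}->{1}
Constraint 3 (W + X = Y) on D(W)={1} D(X)={1,4} D(Y)={2,5}: no change
So after constraint 3: D(Y) = {2,5}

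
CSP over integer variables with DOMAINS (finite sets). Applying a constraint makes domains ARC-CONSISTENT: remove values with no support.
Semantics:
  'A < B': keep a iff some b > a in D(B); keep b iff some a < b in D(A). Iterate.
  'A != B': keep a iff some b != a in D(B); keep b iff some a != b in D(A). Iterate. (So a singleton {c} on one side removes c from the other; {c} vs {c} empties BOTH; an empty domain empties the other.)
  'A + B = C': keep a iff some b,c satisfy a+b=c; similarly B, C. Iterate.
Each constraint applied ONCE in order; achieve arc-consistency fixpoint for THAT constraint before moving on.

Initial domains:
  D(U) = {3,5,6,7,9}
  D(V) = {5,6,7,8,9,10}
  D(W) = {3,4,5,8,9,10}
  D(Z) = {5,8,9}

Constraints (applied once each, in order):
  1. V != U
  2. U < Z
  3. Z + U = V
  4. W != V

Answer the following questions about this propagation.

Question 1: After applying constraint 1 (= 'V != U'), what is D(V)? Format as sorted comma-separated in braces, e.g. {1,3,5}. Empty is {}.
Answer: {5,6,7,8,9,10}

Derivation:
Constraint 1 (V != U) on D(V)={5,6,7,8,9,10} D(U)={3,5,6,7,9}: no change
So after constraint 1: D(V) = {5,6,7,8,9,10}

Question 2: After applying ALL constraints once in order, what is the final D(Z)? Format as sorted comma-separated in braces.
Constraint 1 (V != U) on D(V)={5,6,7,8,9,10} D(U)={3,5,6,7,9}: no change
Constraint 2 (U < Z) on D(U)={3,5,6,7,9} D(Z)={5,8,9}: U {3,5,6,7,9}->{3,5,6,7}
Constraint 3 (Z + U = V) on D(Z)={5,8,9} D(U)={3,5,6,7} D(V)={5,6,7,8,9,10}: Z {5,8,9}->{5}; U {3,5,6,7}->{3,5}; V {5,6,7,8,9,10}->{8,10}
Constraint 4 (W != V) on D(W)={3,4,5,8,9,10} D(V)={8,10}: no change
So after all 4 constraints: D(Z) = {5}

Answer: {5}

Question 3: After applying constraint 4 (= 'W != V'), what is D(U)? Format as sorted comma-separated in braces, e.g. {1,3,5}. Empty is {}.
Constraint 1 (V != U) on D(V)={5,6,7,8,9,10} D(U)={3,5,6,7,9}: no change
Constraint 2 (U < Z) on D(U)={3,5,6,7,9} D(Z)={5,8,9}: U {3,5,6,7,9}->{3,5,6,7}
Constraint 3 (Z + U = V) on D(Z)={5,8,9} D(U)={3,5,6,7} D(V)={5,6,7,8,9,10}: Z {5,8,9}->{5}; U {3,5,6,7}->{3,5}; V {5,6,7,8,9,10}->{8,10}
Constraint 4 (W != V) on D(W)={3,4,5,8,9,10} D(V)={8,10}: no change
So after constraint 4: D(U) = {3,5}

Answer: {3,5}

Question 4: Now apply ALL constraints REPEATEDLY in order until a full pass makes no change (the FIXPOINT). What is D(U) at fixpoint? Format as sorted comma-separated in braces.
Answer: {3}

Derivation:
pass 0 (initial): D(U)={3,5,6,7,9}
pass 1: U {3,5,6,7,9}->{3,5}; V {5,6,7,8,9,10}->{8,10}; Z {5,8,9}->{5}
pass 2: U {3,5}->{3}; V {8,10}->{8}; W {3,4,5,8,9,10}->{3,4,5,9,10}
pass 3: no change
Fixpoint after 3 passes: D(U) = {3}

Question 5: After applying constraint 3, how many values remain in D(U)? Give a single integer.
Constraint 1 (V != U) on D(V)={5,6,7,8,9,10} D(U)={3,5,6,7,9}: no change
Constraint 2 (U < Z) on D(U)={3,5,6,7,9} D(Z)={5,8,9}: U {3,5,6,7,9}->{3,5,6,7}
Constraint 3 (Z + U = V) on D(Z)={5,8,9} D(U)={3,5,6,7} D(V)={5,6,7,8,9,10}: Z {5,8,9}->{5}; U {3,5,6,7}->{3,5}; V {5,6,7,8,9,10}->{8,10}
So after constraint 3: D(U)={3,5}, size = 2

Answer: 2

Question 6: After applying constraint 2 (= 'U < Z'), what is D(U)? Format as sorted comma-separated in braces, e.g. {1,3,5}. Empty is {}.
Answer: {3,5,6,7}

Derivation:
Constraint 1 (V != U) on D(V)={5,6,7,8,9,10} D(U)={3,5,6,7,9}: no change
Constraint 2 (U < Z) on D(U)={3,5,6,7,9} D(Z)={5,8,9}: U {3,5,6,7,9}->{3,5,6,7}
So after constraint 2: D(U) = {3,5,6,7}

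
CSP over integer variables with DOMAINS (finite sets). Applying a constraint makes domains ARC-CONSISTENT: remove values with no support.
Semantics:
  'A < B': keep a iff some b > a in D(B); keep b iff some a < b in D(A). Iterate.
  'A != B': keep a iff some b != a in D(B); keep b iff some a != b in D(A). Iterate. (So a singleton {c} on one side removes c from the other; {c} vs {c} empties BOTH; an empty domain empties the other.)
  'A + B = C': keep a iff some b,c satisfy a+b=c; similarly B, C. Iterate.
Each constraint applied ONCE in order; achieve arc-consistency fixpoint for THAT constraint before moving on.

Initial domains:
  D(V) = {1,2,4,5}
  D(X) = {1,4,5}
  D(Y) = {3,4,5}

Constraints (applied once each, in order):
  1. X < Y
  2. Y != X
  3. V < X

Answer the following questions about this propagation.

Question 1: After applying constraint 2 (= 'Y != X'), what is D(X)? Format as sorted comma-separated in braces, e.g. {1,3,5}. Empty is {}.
Answer: {1,4}

Derivation:
Constraint 1 (X < Y) on D(X)={1,4,5} D(Y)={3,4,5}: X {1,4,5}->{1,4}
Constraint 2 (Y != X) on D(Y)={3,4,5} D(X)={1,4}: no change
So after constraint 2: D(X) = {1,4}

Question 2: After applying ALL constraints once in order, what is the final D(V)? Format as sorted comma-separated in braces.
Answer: {1,2}

Derivation:
Constraint 1 (X < Y) on D(X)={1,4,5} D(Y)={3,4,5}: X {1,4,5}->{1,4}
Constraint 2 (Y != X) on D(Y)={3,4,5} D(X)={1,4}: no change
Constraint 3 (V < X) on D(V)={1,2,4,5} D(X)={1,4}: V {1,2,4,5}->{1,2}; X {1,4}->{4}
So after all 3 constraints: D(V) = {1,2}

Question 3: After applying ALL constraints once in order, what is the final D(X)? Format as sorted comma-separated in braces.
Constraint 1 (X < Y) on D(X)={1,4,5} D(Y)={3,4,5}: X {1,4,5}->{1,4}
Constraint 2 (Y != X) on D(Y)={3,4,5} D(X)={1,4}: no change
Constraint 3 (V < X) on D(V)={1,2,4,5} D(X)={1,4}: V {1,2,4,5}->{1,2}; X {1,4}->{4}
So after all 3 constraints: D(X) = {4}

Answer: {4}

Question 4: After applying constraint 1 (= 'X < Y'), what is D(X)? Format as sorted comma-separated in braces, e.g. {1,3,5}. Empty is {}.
Answer: {1,4}

Derivation:
Constraint 1 (X < Y) on D(X)={1,4,5} D(Y)={3,4,5}: X {1,4,5}->{1,4}
So after constraint 1: D(X) = {1,4}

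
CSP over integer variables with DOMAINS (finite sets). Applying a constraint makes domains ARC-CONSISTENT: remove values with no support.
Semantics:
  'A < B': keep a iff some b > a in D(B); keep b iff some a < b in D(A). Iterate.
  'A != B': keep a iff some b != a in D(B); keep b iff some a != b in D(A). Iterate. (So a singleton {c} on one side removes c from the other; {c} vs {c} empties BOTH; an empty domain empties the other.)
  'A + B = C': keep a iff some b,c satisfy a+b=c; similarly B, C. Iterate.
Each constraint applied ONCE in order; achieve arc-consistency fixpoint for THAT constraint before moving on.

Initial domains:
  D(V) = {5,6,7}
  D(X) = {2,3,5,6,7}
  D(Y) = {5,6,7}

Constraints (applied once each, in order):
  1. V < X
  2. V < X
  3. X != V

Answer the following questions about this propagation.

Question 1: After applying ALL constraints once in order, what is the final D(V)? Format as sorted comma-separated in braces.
Answer: {5,6}

Derivation:
Constraint 1 (V < X) on D(V)={5,6,7} D(X)={2,3,5,6,7}: V {5,6,7}->{5,6}; X {2,3,5,6,7}->{6,7}
Constraint 2 (V < X) on D(V)={5,6} D(X)={6,7}: no change
Constraint 3 (X != V) on D(X)={6,7} D(V)={5,6}: no change
So after all 3 constraints: D(V) = {5,6}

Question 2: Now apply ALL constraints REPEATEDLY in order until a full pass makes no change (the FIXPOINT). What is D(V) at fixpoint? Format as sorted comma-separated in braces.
pass 0 (initial): D(V)={5,6,7}
pass 1: V {5,6,7}->{5,6}; X {2,3,5,6,7}->{6,7}
pass 2: no change
Fixpoint after 2 passes: D(V) = {5,6}

Answer: {5,6}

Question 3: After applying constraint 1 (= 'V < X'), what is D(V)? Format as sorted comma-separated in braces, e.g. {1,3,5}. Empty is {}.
Constraint 1 (V < X) on D(V)={5,6,7} D(X)={2,3,5,6,7}: V {5,6,7}->{5,6}; X {2,3,5,6,7}->{6,7}
So after constraint 1: D(V) = {5,6}

Answer: {5,6}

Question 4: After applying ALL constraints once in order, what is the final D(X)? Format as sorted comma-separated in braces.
Constraint 1 (V < X) on D(V)={5,6,7} D(X)={2,3,5,6,7}: V {5,6,7}->{5,6}; X {2,3,5,6,7}->{6,7}
Constraint 2 (V < X) on D(V)={5,6} D(X)={6,7}: no change
Constraint 3 (X != V) on D(X)={6,7} D(V)={5,6}: no change
So after all 3 constraints: D(X) = {6,7}

Answer: {6,7}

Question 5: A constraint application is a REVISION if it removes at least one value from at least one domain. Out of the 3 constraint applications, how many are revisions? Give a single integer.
Answer: 1

Derivation:
Constraint 1 (V < X) on D(V)={5,6,7} D(X)={2,3,5,6,7}: V {5,6,7}->{5,6}; X {2,3,5,6,7}->{6,7} => REVISION
Constraint 2 (V < X) on D(V)={5,6} D(X)={6,7}: no change => not a revision
Constraint 3 (X != V) on D(X)={6,7} D(V)={5,6}: no change => not a revision
Total revisions = 1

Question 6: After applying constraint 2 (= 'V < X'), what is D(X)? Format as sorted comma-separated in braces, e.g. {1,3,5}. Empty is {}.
Constraint 1 (V < X) on D(V)={5,6,7} D(X)={2,3,5,6,7}: V {5,6,7}->{5,6}; X {2,3,5,6,7}->{6,7}
Constraint 2 (V < X) on D(V)={5,6} D(X)={6,7}: no change
So after constraint 2: D(X) = {6,7}

Answer: {6,7}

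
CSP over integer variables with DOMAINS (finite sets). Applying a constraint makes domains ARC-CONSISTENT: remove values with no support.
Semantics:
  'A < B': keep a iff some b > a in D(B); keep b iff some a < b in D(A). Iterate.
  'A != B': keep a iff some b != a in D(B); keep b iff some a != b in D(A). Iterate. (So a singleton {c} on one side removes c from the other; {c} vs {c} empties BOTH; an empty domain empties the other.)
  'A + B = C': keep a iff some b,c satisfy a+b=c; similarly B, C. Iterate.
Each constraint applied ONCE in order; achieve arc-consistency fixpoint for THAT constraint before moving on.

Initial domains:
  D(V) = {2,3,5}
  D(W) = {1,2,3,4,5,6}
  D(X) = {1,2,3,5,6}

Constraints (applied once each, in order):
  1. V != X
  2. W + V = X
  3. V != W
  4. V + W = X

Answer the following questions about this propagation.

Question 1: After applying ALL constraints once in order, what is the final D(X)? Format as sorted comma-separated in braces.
Answer: {3,5,6}

Derivation:
Constraint 1 (V != X) on D(V)={2,3,5} D(X)={1,2,3,5,6}: no change
Constraint 2 (W + V = X) on D(W)={1,2,3,4,5,6} D(V)={2,3,5} D(X)={1,2,3,5,6}: W {1,2,3,4,5,6}->{1,2,3,4}; X {1,2,3,5,6}->{3,5,6}
Constraint 3 (V != W) on D(V)={2,3,5} D(W)={1,2,3,4}: no change
Constraint 4 (V + W = X) on D(V)={2,3,5} D(W)={1,2,3,4} D(X)={3,5,6}: no change
So after all 4 constraints: D(X) = {3,5,6}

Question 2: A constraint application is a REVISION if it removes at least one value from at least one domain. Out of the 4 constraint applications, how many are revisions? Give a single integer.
Answer: 1

Derivation:
Constraint 1 (V != X) on D(V)={2,3,5} D(X)={1,2,3,5,6}: no change => not a revision
Constraint 2 (W + V = X) on D(W)={1,2,3,4,5,6} D(V)={2,3,5} D(X)={1,2,3,5,6}: W {1,2,3,4,5,6}->{1,2,3,4}; X {1,2,3,5,6}->{3,5,6} => REVISION
Constraint 3 (V != W) on D(V)={2,3,5} D(W)={1,2,3,4}: no change => not a revision
Constraint 4 (V + W = X) on D(V)={2,3,5} D(W)={1,2,3,4} D(X)={3,5,6}: no change => not a revision
Total revisions = 1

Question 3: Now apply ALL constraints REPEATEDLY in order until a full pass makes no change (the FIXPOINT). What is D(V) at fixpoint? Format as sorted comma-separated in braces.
pass 0 (initial): D(V)={2,3,5}
pass 1: W {1,2,3,4,5,6}->{1,2,3,4}; X {1,2,3,5,6}->{3,5,6}
pass 2: no change
Fixpoint after 2 passes: D(V) = {2,3,5}

Answer: {2,3,5}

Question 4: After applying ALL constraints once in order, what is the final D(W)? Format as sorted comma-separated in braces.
Constraint 1 (V != X) on D(V)={2,3,5} D(X)={1,2,3,5,6}: no change
Constraint 2 (W + V = X) on D(W)={1,2,3,4,5,6} D(V)={2,3,5} D(X)={1,2,3,5,6}: W {1,2,3,4,5,6}->{1,2,3,4}; X {1,2,3,5,6}->{3,5,6}
Constraint 3 (V != W) on D(V)={2,3,5} D(W)={1,2,3,4}: no change
Constraint 4 (V + W = X) on D(V)={2,3,5} D(W)={1,2,3,4} D(X)={3,5,6}: no change
So after all 4 constraints: D(W) = {1,2,3,4}

Answer: {1,2,3,4}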